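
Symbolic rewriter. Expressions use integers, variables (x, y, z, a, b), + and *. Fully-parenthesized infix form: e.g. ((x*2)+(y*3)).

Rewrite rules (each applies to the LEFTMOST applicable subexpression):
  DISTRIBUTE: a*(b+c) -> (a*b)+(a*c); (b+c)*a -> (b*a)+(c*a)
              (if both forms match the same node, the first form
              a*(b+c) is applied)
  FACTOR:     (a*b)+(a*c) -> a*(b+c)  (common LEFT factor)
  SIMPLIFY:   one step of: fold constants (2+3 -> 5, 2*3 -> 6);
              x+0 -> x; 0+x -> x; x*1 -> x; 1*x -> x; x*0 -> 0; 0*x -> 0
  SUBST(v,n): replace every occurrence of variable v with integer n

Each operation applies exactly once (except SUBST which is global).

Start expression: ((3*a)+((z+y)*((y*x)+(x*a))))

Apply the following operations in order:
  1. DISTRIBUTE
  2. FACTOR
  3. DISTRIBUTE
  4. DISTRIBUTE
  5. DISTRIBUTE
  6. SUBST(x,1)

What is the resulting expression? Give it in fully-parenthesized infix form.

Start: ((3*a)+((z+y)*((y*x)+(x*a))))
Apply DISTRIBUTE at R (target: ((z+y)*((y*x)+(x*a)))): ((3*a)+((z+y)*((y*x)+(x*a)))) -> ((3*a)+(((z+y)*(y*x))+((z+y)*(x*a))))
Apply FACTOR at R (target: (((z+y)*(y*x))+((z+y)*(x*a)))): ((3*a)+(((z+y)*(y*x))+((z+y)*(x*a)))) -> ((3*a)+((z+y)*((y*x)+(x*a))))
Apply DISTRIBUTE at R (target: ((z+y)*((y*x)+(x*a)))): ((3*a)+((z+y)*((y*x)+(x*a)))) -> ((3*a)+(((z+y)*(y*x))+((z+y)*(x*a))))
Apply DISTRIBUTE at RL (target: ((z+y)*(y*x))): ((3*a)+(((z+y)*(y*x))+((z+y)*(x*a)))) -> ((3*a)+(((z*(y*x))+(y*(y*x)))+((z+y)*(x*a))))
Apply DISTRIBUTE at RR (target: ((z+y)*(x*a))): ((3*a)+(((z*(y*x))+(y*(y*x)))+((z+y)*(x*a)))) -> ((3*a)+(((z*(y*x))+(y*(y*x)))+((z*(x*a))+(y*(x*a)))))
Apply SUBST(x,1): ((3*a)+(((z*(y*x))+(y*(y*x)))+((z*(x*a))+(y*(x*a))))) -> ((3*a)+(((z*(y*1))+(y*(y*1)))+((z*(1*a))+(y*(1*a)))))

Answer: ((3*a)+(((z*(y*1))+(y*(y*1)))+((z*(1*a))+(y*(1*a)))))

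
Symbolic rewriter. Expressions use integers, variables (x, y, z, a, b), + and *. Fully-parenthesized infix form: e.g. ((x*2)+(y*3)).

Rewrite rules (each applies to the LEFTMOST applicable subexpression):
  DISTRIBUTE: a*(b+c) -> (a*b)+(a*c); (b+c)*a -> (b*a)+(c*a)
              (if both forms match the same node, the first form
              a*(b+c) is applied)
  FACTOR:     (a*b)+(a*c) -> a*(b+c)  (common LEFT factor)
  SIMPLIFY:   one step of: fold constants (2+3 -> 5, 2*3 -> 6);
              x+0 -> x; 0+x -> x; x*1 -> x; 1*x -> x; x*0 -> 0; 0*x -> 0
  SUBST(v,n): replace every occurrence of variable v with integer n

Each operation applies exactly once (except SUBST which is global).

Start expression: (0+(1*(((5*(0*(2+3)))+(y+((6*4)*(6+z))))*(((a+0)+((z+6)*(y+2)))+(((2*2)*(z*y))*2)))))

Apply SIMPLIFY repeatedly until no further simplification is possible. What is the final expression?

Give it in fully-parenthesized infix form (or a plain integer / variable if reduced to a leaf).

Answer: ((y+(24*(6+z)))*((a+((z+6)*(y+2)))+((4*(z*y))*2)))

Derivation:
Start: (0+(1*(((5*(0*(2+3)))+(y+((6*4)*(6+z))))*(((a+0)+((z+6)*(y+2)))+(((2*2)*(z*y))*2)))))
Step 1: at root: (0+(1*(((5*(0*(2+3)))+(y+((6*4)*(6+z))))*(((a+0)+((z+6)*(y+2)))+(((2*2)*(z*y))*2))))) -> (1*(((5*(0*(2+3)))+(y+((6*4)*(6+z))))*(((a+0)+((z+6)*(y+2)))+(((2*2)*(z*y))*2)))); overall: (0+(1*(((5*(0*(2+3)))+(y+((6*4)*(6+z))))*(((a+0)+((z+6)*(y+2)))+(((2*2)*(z*y))*2))))) -> (1*(((5*(0*(2+3)))+(y+((6*4)*(6+z))))*(((a+0)+((z+6)*(y+2)))+(((2*2)*(z*y))*2))))
Step 2: at root: (1*(((5*(0*(2+3)))+(y+((6*4)*(6+z))))*(((a+0)+((z+6)*(y+2)))+(((2*2)*(z*y))*2)))) -> (((5*(0*(2+3)))+(y+((6*4)*(6+z))))*(((a+0)+((z+6)*(y+2)))+(((2*2)*(z*y))*2))); overall: (1*(((5*(0*(2+3)))+(y+((6*4)*(6+z))))*(((a+0)+((z+6)*(y+2)))+(((2*2)*(z*y))*2)))) -> (((5*(0*(2+3)))+(y+((6*4)*(6+z))))*(((a+0)+((z+6)*(y+2)))+(((2*2)*(z*y))*2)))
Step 3: at LLR: (0*(2+3)) -> 0; overall: (((5*(0*(2+3)))+(y+((6*4)*(6+z))))*(((a+0)+((z+6)*(y+2)))+(((2*2)*(z*y))*2))) -> (((5*0)+(y+((6*4)*(6+z))))*(((a+0)+((z+6)*(y+2)))+(((2*2)*(z*y))*2)))
Step 4: at LL: (5*0) -> 0; overall: (((5*0)+(y+((6*4)*(6+z))))*(((a+0)+((z+6)*(y+2)))+(((2*2)*(z*y))*2))) -> ((0+(y+((6*4)*(6+z))))*(((a+0)+((z+6)*(y+2)))+(((2*2)*(z*y))*2)))
Step 5: at L: (0+(y+((6*4)*(6+z)))) -> (y+((6*4)*(6+z))); overall: ((0+(y+((6*4)*(6+z))))*(((a+0)+((z+6)*(y+2)))+(((2*2)*(z*y))*2))) -> ((y+((6*4)*(6+z)))*(((a+0)+((z+6)*(y+2)))+(((2*2)*(z*y))*2)))
Step 6: at LRL: (6*4) -> 24; overall: ((y+((6*4)*(6+z)))*(((a+0)+((z+6)*(y+2)))+(((2*2)*(z*y))*2))) -> ((y+(24*(6+z)))*(((a+0)+((z+6)*(y+2)))+(((2*2)*(z*y))*2)))
Step 7: at RLL: (a+0) -> a; overall: ((y+(24*(6+z)))*(((a+0)+((z+6)*(y+2)))+(((2*2)*(z*y))*2))) -> ((y+(24*(6+z)))*((a+((z+6)*(y+2)))+(((2*2)*(z*y))*2)))
Step 8: at RRLL: (2*2) -> 4; overall: ((y+(24*(6+z)))*((a+((z+6)*(y+2)))+(((2*2)*(z*y))*2))) -> ((y+(24*(6+z)))*((a+((z+6)*(y+2)))+((4*(z*y))*2)))
Fixed point: ((y+(24*(6+z)))*((a+((z+6)*(y+2)))+((4*(z*y))*2)))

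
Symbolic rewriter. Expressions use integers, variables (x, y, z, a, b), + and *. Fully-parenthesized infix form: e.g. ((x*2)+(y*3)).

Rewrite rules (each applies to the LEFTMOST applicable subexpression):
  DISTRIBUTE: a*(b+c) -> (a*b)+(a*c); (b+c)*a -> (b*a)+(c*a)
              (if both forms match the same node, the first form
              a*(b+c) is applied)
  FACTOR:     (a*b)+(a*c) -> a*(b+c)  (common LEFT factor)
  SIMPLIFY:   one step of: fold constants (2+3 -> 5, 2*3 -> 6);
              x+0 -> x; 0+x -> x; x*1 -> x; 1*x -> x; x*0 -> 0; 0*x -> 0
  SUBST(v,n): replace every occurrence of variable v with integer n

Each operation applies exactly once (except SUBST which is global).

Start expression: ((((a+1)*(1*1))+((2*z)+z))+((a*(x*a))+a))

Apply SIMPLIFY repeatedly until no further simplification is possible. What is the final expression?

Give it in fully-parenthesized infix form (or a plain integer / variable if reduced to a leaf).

Start: ((((a+1)*(1*1))+((2*z)+z))+((a*(x*a))+a))
Step 1: at LLR: (1*1) -> 1; overall: ((((a+1)*(1*1))+((2*z)+z))+((a*(x*a))+a)) -> ((((a+1)*1)+((2*z)+z))+((a*(x*a))+a))
Step 2: at LL: ((a+1)*1) -> (a+1); overall: ((((a+1)*1)+((2*z)+z))+((a*(x*a))+a)) -> (((a+1)+((2*z)+z))+((a*(x*a))+a))
Fixed point: (((a+1)+((2*z)+z))+((a*(x*a))+a))

Answer: (((a+1)+((2*z)+z))+((a*(x*a))+a))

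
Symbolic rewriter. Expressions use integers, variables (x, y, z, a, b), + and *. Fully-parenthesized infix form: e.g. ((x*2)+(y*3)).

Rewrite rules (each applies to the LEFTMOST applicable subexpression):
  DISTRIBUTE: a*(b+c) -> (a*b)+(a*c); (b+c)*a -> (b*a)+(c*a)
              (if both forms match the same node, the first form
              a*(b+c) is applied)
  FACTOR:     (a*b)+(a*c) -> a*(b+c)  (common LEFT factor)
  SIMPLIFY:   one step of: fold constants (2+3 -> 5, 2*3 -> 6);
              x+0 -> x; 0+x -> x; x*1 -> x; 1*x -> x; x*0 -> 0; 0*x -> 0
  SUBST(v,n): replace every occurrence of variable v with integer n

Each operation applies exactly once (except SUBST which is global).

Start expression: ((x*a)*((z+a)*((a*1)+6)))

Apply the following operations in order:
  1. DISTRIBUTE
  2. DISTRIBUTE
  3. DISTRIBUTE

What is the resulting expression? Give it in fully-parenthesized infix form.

Answer: (((x*a)*((z*(a*1))+(a*(a*1))))+((x*a)*((z+a)*6)))

Derivation:
Start: ((x*a)*((z+a)*((a*1)+6)))
Apply DISTRIBUTE at R (target: ((z+a)*((a*1)+6))): ((x*a)*((z+a)*((a*1)+6))) -> ((x*a)*(((z+a)*(a*1))+((z+a)*6)))
Apply DISTRIBUTE at root (target: ((x*a)*(((z+a)*(a*1))+((z+a)*6)))): ((x*a)*(((z+a)*(a*1))+((z+a)*6))) -> (((x*a)*((z+a)*(a*1)))+((x*a)*((z+a)*6)))
Apply DISTRIBUTE at LR (target: ((z+a)*(a*1))): (((x*a)*((z+a)*(a*1)))+((x*a)*((z+a)*6))) -> (((x*a)*((z*(a*1))+(a*(a*1))))+((x*a)*((z+a)*6)))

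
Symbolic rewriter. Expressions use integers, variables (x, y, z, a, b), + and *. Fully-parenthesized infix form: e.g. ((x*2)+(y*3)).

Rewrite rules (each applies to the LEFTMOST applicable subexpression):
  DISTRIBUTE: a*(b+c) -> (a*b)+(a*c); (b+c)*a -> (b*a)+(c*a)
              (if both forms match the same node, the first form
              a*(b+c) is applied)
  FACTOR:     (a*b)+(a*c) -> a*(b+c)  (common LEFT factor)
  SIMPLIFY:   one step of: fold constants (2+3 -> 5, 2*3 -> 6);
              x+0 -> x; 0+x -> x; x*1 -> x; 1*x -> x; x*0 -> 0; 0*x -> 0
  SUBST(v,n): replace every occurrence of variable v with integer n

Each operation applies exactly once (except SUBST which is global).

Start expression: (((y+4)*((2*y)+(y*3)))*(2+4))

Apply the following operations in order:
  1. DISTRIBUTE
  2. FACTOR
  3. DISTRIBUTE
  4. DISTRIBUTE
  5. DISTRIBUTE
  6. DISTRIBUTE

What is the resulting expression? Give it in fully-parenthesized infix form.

Answer: (((((y*(2*y))+(4*(2*y)))*2)+(((y+4)*(y*3))*2))+(((y+4)*((2*y)+(y*3)))*4))

Derivation:
Start: (((y+4)*((2*y)+(y*3)))*(2+4))
Apply DISTRIBUTE at root (target: (((y+4)*((2*y)+(y*3)))*(2+4))): (((y+4)*((2*y)+(y*3)))*(2+4)) -> ((((y+4)*((2*y)+(y*3)))*2)+(((y+4)*((2*y)+(y*3)))*4))
Apply FACTOR at root (target: ((((y+4)*((2*y)+(y*3)))*2)+(((y+4)*((2*y)+(y*3)))*4))): ((((y+4)*((2*y)+(y*3)))*2)+(((y+4)*((2*y)+(y*3)))*4)) -> (((y+4)*((2*y)+(y*3)))*(2+4))
Apply DISTRIBUTE at root (target: (((y+4)*((2*y)+(y*3)))*(2+4))): (((y+4)*((2*y)+(y*3)))*(2+4)) -> ((((y+4)*((2*y)+(y*3)))*2)+(((y+4)*((2*y)+(y*3)))*4))
Apply DISTRIBUTE at LL (target: ((y+4)*((2*y)+(y*3)))): ((((y+4)*((2*y)+(y*3)))*2)+(((y+4)*((2*y)+(y*3)))*4)) -> (((((y+4)*(2*y))+((y+4)*(y*3)))*2)+(((y+4)*((2*y)+(y*3)))*4))
Apply DISTRIBUTE at L (target: ((((y+4)*(2*y))+((y+4)*(y*3)))*2)): (((((y+4)*(2*y))+((y+4)*(y*3)))*2)+(((y+4)*((2*y)+(y*3)))*4)) -> (((((y+4)*(2*y))*2)+(((y+4)*(y*3))*2))+(((y+4)*((2*y)+(y*3)))*4))
Apply DISTRIBUTE at LLL (target: ((y+4)*(2*y))): (((((y+4)*(2*y))*2)+(((y+4)*(y*3))*2))+(((y+4)*((2*y)+(y*3)))*4)) -> (((((y*(2*y))+(4*(2*y)))*2)+(((y+4)*(y*3))*2))+(((y+4)*((2*y)+(y*3)))*4))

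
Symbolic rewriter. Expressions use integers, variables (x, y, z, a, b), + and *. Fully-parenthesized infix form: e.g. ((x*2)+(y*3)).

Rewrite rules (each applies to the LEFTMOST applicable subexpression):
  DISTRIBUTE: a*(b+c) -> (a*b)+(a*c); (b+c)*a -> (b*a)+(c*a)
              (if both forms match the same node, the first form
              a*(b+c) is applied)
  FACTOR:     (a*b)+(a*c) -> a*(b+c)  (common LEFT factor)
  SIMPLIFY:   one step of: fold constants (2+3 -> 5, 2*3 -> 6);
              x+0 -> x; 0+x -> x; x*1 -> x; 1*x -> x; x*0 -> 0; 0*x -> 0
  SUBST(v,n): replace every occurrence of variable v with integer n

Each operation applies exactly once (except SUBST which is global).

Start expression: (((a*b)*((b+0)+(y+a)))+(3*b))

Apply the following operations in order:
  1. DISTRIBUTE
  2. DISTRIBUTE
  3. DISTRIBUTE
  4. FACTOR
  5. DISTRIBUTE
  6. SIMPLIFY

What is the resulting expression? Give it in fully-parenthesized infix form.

Answer: (((((a*b)*b)+0)+(((a*b)*y)+((a*b)*a)))+(3*b))

Derivation:
Start: (((a*b)*((b+0)+(y+a)))+(3*b))
Apply DISTRIBUTE at L (target: ((a*b)*((b+0)+(y+a)))): (((a*b)*((b+0)+(y+a)))+(3*b)) -> ((((a*b)*(b+0))+((a*b)*(y+a)))+(3*b))
Apply DISTRIBUTE at LL (target: ((a*b)*(b+0))): ((((a*b)*(b+0))+((a*b)*(y+a)))+(3*b)) -> (((((a*b)*b)+((a*b)*0))+((a*b)*(y+a)))+(3*b))
Apply DISTRIBUTE at LR (target: ((a*b)*(y+a))): (((((a*b)*b)+((a*b)*0))+((a*b)*(y+a)))+(3*b)) -> (((((a*b)*b)+((a*b)*0))+(((a*b)*y)+((a*b)*a)))+(3*b))
Apply FACTOR at LL (target: (((a*b)*b)+((a*b)*0))): (((((a*b)*b)+((a*b)*0))+(((a*b)*y)+((a*b)*a)))+(3*b)) -> ((((a*b)*(b+0))+(((a*b)*y)+((a*b)*a)))+(3*b))
Apply DISTRIBUTE at LL (target: ((a*b)*(b+0))): ((((a*b)*(b+0))+(((a*b)*y)+((a*b)*a)))+(3*b)) -> (((((a*b)*b)+((a*b)*0))+(((a*b)*y)+((a*b)*a)))+(3*b))
Apply SIMPLIFY at LLR (target: ((a*b)*0)): (((((a*b)*b)+((a*b)*0))+(((a*b)*y)+((a*b)*a)))+(3*b)) -> (((((a*b)*b)+0)+(((a*b)*y)+((a*b)*a)))+(3*b))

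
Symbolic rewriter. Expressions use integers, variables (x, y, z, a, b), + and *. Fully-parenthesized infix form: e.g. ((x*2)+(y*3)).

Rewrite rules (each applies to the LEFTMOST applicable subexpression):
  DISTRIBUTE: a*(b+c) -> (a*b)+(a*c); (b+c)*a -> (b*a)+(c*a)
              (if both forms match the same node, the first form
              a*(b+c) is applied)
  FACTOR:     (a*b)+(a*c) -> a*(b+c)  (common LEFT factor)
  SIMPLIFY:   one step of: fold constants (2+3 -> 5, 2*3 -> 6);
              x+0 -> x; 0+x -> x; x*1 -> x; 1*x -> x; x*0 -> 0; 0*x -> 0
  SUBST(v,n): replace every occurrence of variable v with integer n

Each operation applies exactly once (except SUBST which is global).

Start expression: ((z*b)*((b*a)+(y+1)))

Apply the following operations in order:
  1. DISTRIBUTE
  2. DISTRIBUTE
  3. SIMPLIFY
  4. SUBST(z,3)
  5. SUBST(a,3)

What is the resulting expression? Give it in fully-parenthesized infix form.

Start: ((z*b)*((b*a)+(y+1)))
Apply DISTRIBUTE at root (target: ((z*b)*((b*a)+(y+1)))): ((z*b)*((b*a)+(y+1))) -> (((z*b)*(b*a))+((z*b)*(y+1)))
Apply DISTRIBUTE at R (target: ((z*b)*(y+1))): (((z*b)*(b*a))+((z*b)*(y+1))) -> (((z*b)*(b*a))+(((z*b)*y)+((z*b)*1)))
Apply SIMPLIFY at RR (target: ((z*b)*1)): (((z*b)*(b*a))+(((z*b)*y)+((z*b)*1))) -> (((z*b)*(b*a))+(((z*b)*y)+(z*b)))
Apply SUBST(z,3): (((z*b)*(b*a))+(((z*b)*y)+(z*b))) -> (((3*b)*(b*a))+(((3*b)*y)+(3*b)))
Apply SUBST(a,3): (((3*b)*(b*a))+(((3*b)*y)+(3*b))) -> (((3*b)*(b*3))+(((3*b)*y)+(3*b)))

Answer: (((3*b)*(b*3))+(((3*b)*y)+(3*b)))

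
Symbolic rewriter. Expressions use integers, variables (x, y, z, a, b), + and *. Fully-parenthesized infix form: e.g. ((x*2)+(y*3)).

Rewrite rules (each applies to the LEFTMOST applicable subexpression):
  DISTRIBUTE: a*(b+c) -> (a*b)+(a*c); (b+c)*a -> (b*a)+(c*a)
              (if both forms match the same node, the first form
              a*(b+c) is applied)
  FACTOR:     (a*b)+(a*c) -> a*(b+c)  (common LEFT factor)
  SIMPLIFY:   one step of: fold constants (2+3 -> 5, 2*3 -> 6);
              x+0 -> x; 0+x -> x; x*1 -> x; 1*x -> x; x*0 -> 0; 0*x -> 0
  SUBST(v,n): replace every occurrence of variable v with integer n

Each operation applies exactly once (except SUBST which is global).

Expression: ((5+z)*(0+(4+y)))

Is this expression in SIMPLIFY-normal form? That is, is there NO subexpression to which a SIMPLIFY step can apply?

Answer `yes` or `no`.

Expression: ((5+z)*(0+(4+y)))
Scanning for simplifiable subexpressions (pre-order)...
  at root: ((5+z)*(0+(4+y))) (not simplifiable)
  at L: (5+z) (not simplifiable)
  at R: (0+(4+y)) (SIMPLIFIABLE)
  at RR: (4+y) (not simplifiable)
Found simplifiable subexpr at path R: (0+(4+y))
One SIMPLIFY step would give: ((5+z)*(4+y))
-> NOT in normal form.

Answer: no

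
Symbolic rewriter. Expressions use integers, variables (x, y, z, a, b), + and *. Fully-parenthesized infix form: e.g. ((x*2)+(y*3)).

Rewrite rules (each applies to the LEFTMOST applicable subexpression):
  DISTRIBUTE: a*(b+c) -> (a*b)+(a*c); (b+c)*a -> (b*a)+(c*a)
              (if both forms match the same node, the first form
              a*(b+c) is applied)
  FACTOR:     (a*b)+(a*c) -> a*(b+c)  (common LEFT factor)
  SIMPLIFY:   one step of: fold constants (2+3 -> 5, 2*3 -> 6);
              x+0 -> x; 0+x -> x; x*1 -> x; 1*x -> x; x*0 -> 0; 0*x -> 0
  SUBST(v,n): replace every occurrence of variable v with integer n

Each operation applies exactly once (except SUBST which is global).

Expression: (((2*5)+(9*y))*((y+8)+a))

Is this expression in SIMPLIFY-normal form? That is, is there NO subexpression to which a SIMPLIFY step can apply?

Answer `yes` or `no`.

Expression: (((2*5)+(9*y))*((y+8)+a))
Scanning for simplifiable subexpressions (pre-order)...
  at root: (((2*5)+(9*y))*((y+8)+a)) (not simplifiable)
  at L: ((2*5)+(9*y)) (not simplifiable)
  at LL: (2*5) (SIMPLIFIABLE)
  at LR: (9*y) (not simplifiable)
  at R: ((y+8)+a) (not simplifiable)
  at RL: (y+8) (not simplifiable)
Found simplifiable subexpr at path LL: (2*5)
One SIMPLIFY step would give: ((10+(9*y))*((y+8)+a))
-> NOT in normal form.

Answer: no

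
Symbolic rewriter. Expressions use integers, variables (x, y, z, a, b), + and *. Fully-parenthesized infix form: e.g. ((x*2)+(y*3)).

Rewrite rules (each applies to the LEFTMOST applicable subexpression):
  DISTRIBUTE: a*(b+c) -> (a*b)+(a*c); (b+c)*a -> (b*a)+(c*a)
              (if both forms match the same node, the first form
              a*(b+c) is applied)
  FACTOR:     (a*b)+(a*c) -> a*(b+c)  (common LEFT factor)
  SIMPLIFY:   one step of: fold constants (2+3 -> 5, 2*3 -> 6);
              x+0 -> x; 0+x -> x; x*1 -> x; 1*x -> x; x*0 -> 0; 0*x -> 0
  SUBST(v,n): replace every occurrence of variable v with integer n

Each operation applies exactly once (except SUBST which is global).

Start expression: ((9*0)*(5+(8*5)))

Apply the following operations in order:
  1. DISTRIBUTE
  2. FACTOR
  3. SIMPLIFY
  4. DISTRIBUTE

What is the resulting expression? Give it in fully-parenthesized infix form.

Answer: ((0*5)+(0*(8*5)))

Derivation:
Start: ((9*0)*(5+(8*5)))
Apply DISTRIBUTE at root (target: ((9*0)*(5+(8*5)))): ((9*0)*(5+(8*5))) -> (((9*0)*5)+((9*0)*(8*5)))
Apply FACTOR at root (target: (((9*0)*5)+((9*0)*(8*5)))): (((9*0)*5)+((9*0)*(8*5))) -> ((9*0)*(5+(8*5)))
Apply SIMPLIFY at L (target: (9*0)): ((9*0)*(5+(8*5))) -> (0*(5+(8*5)))
Apply DISTRIBUTE at root (target: (0*(5+(8*5)))): (0*(5+(8*5))) -> ((0*5)+(0*(8*5)))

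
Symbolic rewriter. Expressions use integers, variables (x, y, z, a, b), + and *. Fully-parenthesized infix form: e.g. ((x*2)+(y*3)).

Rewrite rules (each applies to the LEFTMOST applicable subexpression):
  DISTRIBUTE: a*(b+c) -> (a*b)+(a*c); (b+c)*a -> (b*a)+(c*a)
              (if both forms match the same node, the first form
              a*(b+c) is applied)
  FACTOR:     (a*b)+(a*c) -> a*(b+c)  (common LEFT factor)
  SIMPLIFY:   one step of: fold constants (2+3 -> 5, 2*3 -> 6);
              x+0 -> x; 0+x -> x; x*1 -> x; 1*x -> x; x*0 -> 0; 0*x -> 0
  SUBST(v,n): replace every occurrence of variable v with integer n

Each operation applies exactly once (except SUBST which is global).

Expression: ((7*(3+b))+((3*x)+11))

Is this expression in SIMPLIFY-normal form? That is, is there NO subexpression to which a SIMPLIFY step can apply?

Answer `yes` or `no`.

Answer: yes

Derivation:
Expression: ((7*(3+b))+((3*x)+11))
Scanning for simplifiable subexpressions (pre-order)...
  at root: ((7*(3+b))+((3*x)+11)) (not simplifiable)
  at L: (7*(3+b)) (not simplifiable)
  at LR: (3+b) (not simplifiable)
  at R: ((3*x)+11) (not simplifiable)
  at RL: (3*x) (not simplifiable)
Result: no simplifiable subexpression found -> normal form.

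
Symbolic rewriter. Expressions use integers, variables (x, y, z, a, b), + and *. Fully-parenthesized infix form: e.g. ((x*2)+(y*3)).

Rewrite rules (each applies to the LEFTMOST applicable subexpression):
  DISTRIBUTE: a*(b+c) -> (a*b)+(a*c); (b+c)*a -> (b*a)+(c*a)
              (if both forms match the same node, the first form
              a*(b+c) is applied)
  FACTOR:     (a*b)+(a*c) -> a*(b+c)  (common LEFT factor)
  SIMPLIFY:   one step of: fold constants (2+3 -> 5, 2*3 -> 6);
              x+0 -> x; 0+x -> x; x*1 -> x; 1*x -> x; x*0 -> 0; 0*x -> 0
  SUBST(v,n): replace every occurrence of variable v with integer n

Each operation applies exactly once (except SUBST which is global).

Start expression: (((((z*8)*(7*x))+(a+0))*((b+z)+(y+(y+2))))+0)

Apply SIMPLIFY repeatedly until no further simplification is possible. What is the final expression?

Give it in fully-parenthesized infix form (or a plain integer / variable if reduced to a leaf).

Answer: ((((z*8)*(7*x))+a)*((b+z)+(y+(y+2))))

Derivation:
Start: (((((z*8)*(7*x))+(a+0))*((b+z)+(y+(y+2))))+0)
Step 1: at root: (((((z*8)*(7*x))+(a+0))*((b+z)+(y+(y+2))))+0) -> ((((z*8)*(7*x))+(a+0))*((b+z)+(y+(y+2)))); overall: (((((z*8)*(7*x))+(a+0))*((b+z)+(y+(y+2))))+0) -> ((((z*8)*(7*x))+(a+0))*((b+z)+(y+(y+2))))
Step 2: at LR: (a+0) -> a; overall: ((((z*8)*(7*x))+(a+0))*((b+z)+(y+(y+2)))) -> ((((z*8)*(7*x))+a)*((b+z)+(y+(y+2))))
Fixed point: ((((z*8)*(7*x))+a)*((b+z)+(y+(y+2))))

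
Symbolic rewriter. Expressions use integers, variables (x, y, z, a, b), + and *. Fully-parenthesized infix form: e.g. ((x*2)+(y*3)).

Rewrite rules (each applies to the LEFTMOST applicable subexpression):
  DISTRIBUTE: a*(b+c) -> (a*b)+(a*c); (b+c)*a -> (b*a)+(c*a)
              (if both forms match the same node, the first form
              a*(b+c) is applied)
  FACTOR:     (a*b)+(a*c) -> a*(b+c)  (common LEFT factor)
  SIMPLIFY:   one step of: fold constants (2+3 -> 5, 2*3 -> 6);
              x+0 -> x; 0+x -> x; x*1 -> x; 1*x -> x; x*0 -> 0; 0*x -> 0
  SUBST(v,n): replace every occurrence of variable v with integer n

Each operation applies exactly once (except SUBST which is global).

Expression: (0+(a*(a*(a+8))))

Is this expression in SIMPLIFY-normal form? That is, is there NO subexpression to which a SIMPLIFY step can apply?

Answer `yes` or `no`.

Expression: (0+(a*(a*(a+8))))
Scanning for simplifiable subexpressions (pre-order)...
  at root: (0+(a*(a*(a+8)))) (SIMPLIFIABLE)
  at R: (a*(a*(a+8))) (not simplifiable)
  at RR: (a*(a+8)) (not simplifiable)
  at RRR: (a+8) (not simplifiable)
Found simplifiable subexpr at path root: (0+(a*(a*(a+8))))
One SIMPLIFY step would give: (a*(a*(a+8)))
-> NOT in normal form.

Answer: no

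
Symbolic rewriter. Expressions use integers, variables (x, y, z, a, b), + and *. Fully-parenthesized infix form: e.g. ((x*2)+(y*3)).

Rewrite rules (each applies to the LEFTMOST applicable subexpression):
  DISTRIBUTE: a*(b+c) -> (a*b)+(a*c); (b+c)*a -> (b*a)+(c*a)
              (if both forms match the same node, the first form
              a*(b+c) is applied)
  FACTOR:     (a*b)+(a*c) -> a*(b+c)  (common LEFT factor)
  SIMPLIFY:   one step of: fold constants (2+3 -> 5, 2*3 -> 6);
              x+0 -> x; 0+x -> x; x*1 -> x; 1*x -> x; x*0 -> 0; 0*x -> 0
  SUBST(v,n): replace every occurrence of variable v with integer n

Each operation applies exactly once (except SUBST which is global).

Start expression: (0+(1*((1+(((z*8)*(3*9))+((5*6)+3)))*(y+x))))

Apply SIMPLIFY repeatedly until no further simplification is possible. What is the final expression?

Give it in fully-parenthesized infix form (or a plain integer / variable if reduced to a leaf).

Start: (0+(1*((1+(((z*8)*(3*9))+((5*6)+3)))*(y+x))))
Step 1: at root: (0+(1*((1+(((z*8)*(3*9))+((5*6)+3)))*(y+x)))) -> (1*((1+(((z*8)*(3*9))+((5*6)+3)))*(y+x))); overall: (0+(1*((1+(((z*8)*(3*9))+((5*6)+3)))*(y+x)))) -> (1*((1+(((z*8)*(3*9))+((5*6)+3)))*(y+x)))
Step 2: at root: (1*((1+(((z*8)*(3*9))+((5*6)+3)))*(y+x))) -> ((1+(((z*8)*(3*9))+((5*6)+3)))*(y+x)); overall: (1*((1+(((z*8)*(3*9))+((5*6)+3)))*(y+x))) -> ((1+(((z*8)*(3*9))+((5*6)+3)))*(y+x))
Step 3: at LRLR: (3*9) -> 27; overall: ((1+(((z*8)*(3*9))+((5*6)+3)))*(y+x)) -> ((1+(((z*8)*27)+((5*6)+3)))*(y+x))
Step 4: at LRRL: (5*6) -> 30; overall: ((1+(((z*8)*27)+((5*6)+3)))*(y+x)) -> ((1+(((z*8)*27)+(30+3)))*(y+x))
Step 5: at LRR: (30+3) -> 33; overall: ((1+(((z*8)*27)+(30+3)))*(y+x)) -> ((1+(((z*8)*27)+33))*(y+x))
Fixed point: ((1+(((z*8)*27)+33))*(y+x))

Answer: ((1+(((z*8)*27)+33))*(y+x))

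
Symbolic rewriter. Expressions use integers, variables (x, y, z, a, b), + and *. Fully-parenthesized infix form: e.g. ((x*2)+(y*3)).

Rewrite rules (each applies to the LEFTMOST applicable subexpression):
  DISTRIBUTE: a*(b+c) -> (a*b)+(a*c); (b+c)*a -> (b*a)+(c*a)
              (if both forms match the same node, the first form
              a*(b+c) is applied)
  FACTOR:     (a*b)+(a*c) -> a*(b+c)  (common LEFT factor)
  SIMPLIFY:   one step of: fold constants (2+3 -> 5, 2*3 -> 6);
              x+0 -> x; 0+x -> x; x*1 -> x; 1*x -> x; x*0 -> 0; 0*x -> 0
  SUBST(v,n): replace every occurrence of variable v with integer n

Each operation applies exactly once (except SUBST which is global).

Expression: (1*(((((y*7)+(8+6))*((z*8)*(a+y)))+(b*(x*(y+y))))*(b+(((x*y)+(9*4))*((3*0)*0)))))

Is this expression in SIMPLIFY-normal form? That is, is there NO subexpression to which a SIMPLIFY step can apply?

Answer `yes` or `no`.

Expression: (1*(((((y*7)+(8+6))*((z*8)*(a+y)))+(b*(x*(y+y))))*(b+(((x*y)+(9*4))*((3*0)*0)))))
Scanning for simplifiable subexpressions (pre-order)...
  at root: (1*(((((y*7)+(8+6))*((z*8)*(a+y)))+(b*(x*(y+y))))*(b+(((x*y)+(9*4))*((3*0)*0))))) (SIMPLIFIABLE)
  at R: (((((y*7)+(8+6))*((z*8)*(a+y)))+(b*(x*(y+y))))*(b+(((x*y)+(9*4))*((3*0)*0)))) (not simplifiable)
  at RL: ((((y*7)+(8+6))*((z*8)*(a+y)))+(b*(x*(y+y)))) (not simplifiable)
  at RLL: (((y*7)+(8+6))*((z*8)*(a+y))) (not simplifiable)
  at RLLL: ((y*7)+(8+6)) (not simplifiable)
  at RLLLL: (y*7) (not simplifiable)
  at RLLLR: (8+6) (SIMPLIFIABLE)
  at RLLR: ((z*8)*(a+y)) (not simplifiable)
  at RLLRL: (z*8) (not simplifiable)
  at RLLRR: (a+y) (not simplifiable)
  at RLR: (b*(x*(y+y))) (not simplifiable)
  at RLRR: (x*(y+y)) (not simplifiable)
  at RLRRR: (y+y) (not simplifiable)
  at RR: (b+(((x*y)+(9*4))*((3*0)*0))) (not simplifiable)
  at RRR: (((x*y)+(9*4))*((3*0)*0)) (not simplifiable)
  at RRRL: ((x*y)+(9*4)) (not simplifiable)
  at RRRLL: (x*y) (not simplifiable)
  at RRRLR: (9*4) (SIMPLIFIABLE)
  at RRRR: ((3*0)*0) (SIMPLIFIABLE)
  at RRRRL: (3*0) (SIMPLIFIABLE)
Found simplifiable subexpr at path root: (1*(((((y*7)+(8+6))*((z*8)*(a+y)))+(b*(x*(y+y))))*(b+(((x*y)+(9*4))*((3*0)*0)))))
One SIMPLIFY step would give: (((((y*7)+(8+6))*((z*8)*(a+y)))+(b*(x*(y+y))))*(b+(((x*y)+(9*4))*((3*0)*0))))
-> NOT in normal form.

Answer: no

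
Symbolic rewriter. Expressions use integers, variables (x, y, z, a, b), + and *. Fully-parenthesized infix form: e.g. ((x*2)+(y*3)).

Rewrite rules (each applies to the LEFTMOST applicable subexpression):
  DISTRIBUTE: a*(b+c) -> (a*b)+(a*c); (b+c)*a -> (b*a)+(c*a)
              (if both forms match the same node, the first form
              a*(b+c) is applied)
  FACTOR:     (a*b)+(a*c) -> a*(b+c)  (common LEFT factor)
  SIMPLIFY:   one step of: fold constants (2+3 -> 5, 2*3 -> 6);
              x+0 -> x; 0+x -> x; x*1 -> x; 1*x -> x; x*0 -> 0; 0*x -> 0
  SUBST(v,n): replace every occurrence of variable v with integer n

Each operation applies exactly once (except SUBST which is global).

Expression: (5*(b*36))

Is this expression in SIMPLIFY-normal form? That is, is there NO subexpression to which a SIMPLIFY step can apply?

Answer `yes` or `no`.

Expression: (5*(b*36))
Scanning for simplifiable subexpressions (pre-order)...
  at root: (5*(b*36)) (not simplifiable)
  at R: (b*36) (not simplifiable)
Result: no simplifiable subexpression found -> normal form.

Answer: yes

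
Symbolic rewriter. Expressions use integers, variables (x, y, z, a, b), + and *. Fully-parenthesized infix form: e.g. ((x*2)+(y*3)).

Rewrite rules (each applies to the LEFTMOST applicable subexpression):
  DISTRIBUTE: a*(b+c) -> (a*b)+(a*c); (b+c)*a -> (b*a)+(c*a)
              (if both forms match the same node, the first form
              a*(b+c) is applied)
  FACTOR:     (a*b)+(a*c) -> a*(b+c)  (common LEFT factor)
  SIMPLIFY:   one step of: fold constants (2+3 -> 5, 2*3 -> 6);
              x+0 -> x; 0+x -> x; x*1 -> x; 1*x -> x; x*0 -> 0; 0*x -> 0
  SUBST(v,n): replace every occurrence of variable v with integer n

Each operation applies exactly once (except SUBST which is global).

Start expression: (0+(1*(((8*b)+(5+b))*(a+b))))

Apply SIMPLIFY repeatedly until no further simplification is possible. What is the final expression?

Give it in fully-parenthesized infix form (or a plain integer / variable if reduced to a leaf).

Start: (0+(1*(((8*b)+(5+b))*(a+b))))
Step 1: at root: (0+(1*(((8*b)+(5+b))*(a+b)))) -> (1*(((8*b)+(5+b))*(a+b))); overall: (0+(1*(((8*b)+(5+b))*(a+b)))) -> (1*(((8*b)+(5+b))*(a+b)))
Step 2: at root: (1*(((8*b)+(5+b))*(a+b))) -> (((8*b)+(5+b))*(a+b)); overall: (1*(((8*b)+(5+b))*(a+b))) -> (((8*b)+(5+b))*(a+b))
Fixed point: (((8*b)+(5+b))*(a+b))

Answer: (((8*b)+(5+b))*(a+b))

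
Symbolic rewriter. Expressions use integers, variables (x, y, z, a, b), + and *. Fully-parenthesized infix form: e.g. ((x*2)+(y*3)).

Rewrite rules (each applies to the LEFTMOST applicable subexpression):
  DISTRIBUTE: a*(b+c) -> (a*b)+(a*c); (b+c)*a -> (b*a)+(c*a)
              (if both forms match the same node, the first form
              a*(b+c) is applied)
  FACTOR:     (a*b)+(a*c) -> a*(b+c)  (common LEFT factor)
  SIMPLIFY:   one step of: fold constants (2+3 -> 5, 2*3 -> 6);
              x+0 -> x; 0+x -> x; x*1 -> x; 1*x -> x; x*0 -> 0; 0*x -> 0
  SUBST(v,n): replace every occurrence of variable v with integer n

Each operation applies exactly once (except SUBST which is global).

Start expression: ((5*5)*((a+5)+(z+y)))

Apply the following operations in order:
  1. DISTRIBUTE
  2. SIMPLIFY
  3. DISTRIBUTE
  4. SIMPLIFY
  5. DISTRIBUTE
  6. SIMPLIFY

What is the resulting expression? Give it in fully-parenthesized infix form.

Answer: (((25*a)+125)+((25*z)+((5*5)*y)))

Derivation:
Start: ((5*5)*((a+5)+(z+y)))
Apply DISTRIBUTE at root (target: ((5*5)*((a+5)+(z+y)))): ((5*5)*((a+5)+(z+y))) -> (((5*5)*(a+5))+((5*5)*(z+y)))
Apply SIMPLIFY at LL (target: (5*5)): (((5*5)*(a+5))+((5*5)*(z+y))) -> ((25*(a+5))+((5*5)*(z+y)))
Apply DISTRIBUTE at L (target: (25*(a+5))): ((25*(a+5))+((5*5)*(z+y))) -> (((25*a)+(25*5))+((5*5)*(z+y)))
Apply SIMPLIFY at LR (target: (25*5)): (((25*a)+(25*5))+((5*5)*(z+y))) -> (((25*a)+125)+((5*5)*(z+y)))
Apply DISTRIBUTE at R (target: ((5*5)*(z+y))): (((25*a)+125)+((5*5)*(z+y))) -> (((25*a)+125)+(((5*5)*z)+((5*5)*y)))
Apply SIMPLIFY at RLL (target: (5*5)): (((25*a)+125)+(((5*5)*z)+((5*5)*y))) -> (((25*a)+125)+((25*z)+((5*5)*y)))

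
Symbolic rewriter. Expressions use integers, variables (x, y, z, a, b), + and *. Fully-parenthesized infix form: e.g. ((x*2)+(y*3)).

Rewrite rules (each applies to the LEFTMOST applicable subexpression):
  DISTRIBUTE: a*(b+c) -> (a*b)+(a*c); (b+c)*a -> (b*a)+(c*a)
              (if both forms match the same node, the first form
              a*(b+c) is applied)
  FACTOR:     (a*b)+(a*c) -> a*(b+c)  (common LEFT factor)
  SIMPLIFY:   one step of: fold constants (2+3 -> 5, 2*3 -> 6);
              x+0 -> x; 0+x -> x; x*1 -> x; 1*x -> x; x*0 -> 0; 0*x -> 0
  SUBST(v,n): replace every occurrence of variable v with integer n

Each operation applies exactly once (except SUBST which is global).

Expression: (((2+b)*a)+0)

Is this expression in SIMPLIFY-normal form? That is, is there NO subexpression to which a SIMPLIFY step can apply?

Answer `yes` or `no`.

Answer: no

Derivation:
Expression: (((2+b)*a)+0)
Scanning for simplifiable subexpressions (pre-order)...
  at root: (((2+b)*a)+0) (SIMPLIFIABLE)
  at L: ((2+b)*a) (not simplifiable)
  at LL: (2+b) (not simplifiable)
Found simplifiable subexpr at path root: (((2+b)*a)+0)
One SIMPLIFY step would give: ((2+b)*a)
-> NOT in normal form.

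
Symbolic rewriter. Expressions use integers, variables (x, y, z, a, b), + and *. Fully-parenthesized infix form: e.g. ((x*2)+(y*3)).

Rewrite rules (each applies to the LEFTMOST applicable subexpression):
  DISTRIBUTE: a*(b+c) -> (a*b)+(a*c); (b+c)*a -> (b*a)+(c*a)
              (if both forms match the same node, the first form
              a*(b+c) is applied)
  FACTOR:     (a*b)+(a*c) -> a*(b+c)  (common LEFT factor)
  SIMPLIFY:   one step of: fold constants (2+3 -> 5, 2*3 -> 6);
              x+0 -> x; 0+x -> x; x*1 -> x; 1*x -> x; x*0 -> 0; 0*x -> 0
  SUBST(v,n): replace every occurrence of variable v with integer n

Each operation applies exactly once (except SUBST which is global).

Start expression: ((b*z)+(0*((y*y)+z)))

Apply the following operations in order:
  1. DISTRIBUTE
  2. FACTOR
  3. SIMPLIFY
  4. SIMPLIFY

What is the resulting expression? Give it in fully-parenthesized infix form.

Answer: (b*z)

Derivation:
Start: ((b*z)+(0*((y*y)+z)))
Apply DISTRIBUTE at R (target: (0*((y*y)+z))): ((b*z)+(0*((y*y)+z))) -> ((b*z)+((0*(y*y))+(0*z)))
Apply FACTOR at R (target: ((0*(y*y))+(0*z))): ((b*z)+((0*(y*y))+(0*z))) -> ((b*z)+(0*((y*y)+z)))
Apply SIMPLIFY at R (target: (0*((y*y)+z))): ((b*z)+(0*((y*y)+z))) -> ((b*z)+0)
Apply SIMPLIFY at root (target: ((b*z)+0)): ((b*z)+0) -> (b*z)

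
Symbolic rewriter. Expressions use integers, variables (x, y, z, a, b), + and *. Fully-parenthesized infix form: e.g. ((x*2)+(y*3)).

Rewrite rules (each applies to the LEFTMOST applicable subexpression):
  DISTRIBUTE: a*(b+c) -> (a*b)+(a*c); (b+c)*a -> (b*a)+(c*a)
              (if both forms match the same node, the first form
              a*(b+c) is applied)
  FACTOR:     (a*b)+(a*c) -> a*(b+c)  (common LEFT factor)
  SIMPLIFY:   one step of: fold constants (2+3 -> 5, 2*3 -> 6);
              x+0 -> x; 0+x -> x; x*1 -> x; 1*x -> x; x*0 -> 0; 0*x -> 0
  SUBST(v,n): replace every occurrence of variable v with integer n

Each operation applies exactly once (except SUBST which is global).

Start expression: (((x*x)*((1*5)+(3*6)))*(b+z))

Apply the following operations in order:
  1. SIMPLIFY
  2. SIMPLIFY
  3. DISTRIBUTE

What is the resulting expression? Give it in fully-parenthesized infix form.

Start: (((x*x)*((1*5)+(3*6)))*(b+z))
Apply SIMPLIFY at LRL (target: (1*5)): (((x*x)*((1*5)+(3*6)))*(b+z)) -> (((x*x)*(5+(3*6)))*(b+z))
Apply SIMPLIFY at LRR (target: (3*6)): (((x*x)*(5+(3*6)))*(b+z)) -> (((x*x)*(5+18))*(b+z))
Apply DISTRIBUTE at root (target: (((x*x)*(5+18))*(b+z))): (((x*x)*(5+18))*(b+z)) -> ((((x*x)*(5+18))*b)+(((x*x)*(5+18))*z))

Answer: ((((x*x)*(5+18))*b)+(((x*x)*(5+18))*z))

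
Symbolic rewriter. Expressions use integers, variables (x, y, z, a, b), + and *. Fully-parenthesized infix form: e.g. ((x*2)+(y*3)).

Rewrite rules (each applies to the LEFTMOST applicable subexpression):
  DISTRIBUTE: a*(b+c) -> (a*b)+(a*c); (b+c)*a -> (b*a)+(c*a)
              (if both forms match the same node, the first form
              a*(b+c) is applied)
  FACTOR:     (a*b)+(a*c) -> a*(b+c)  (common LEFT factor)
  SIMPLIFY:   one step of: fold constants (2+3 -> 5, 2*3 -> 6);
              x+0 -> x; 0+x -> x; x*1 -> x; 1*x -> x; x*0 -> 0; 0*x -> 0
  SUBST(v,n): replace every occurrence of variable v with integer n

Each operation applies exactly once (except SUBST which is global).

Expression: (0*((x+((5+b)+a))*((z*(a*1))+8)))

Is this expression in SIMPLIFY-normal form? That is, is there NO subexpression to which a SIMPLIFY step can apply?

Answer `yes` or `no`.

Expression: (0*((x+((5+b)+a))*((z*(a*1))+8)))
Scanning for simplifiable subexpressions (pre-order)...
  at root: (0*((x+((5+b)+a))*((z*(a*1))+8))) (SIMPLIFIABLE)
  at R: ((x+((5+b)+a))*((z*(a*1))+8)) (not simplifiable)
  at RL: (x+((5+b)+a)) (not simplifiable)
  at RLR: ((5+b)+a) (not simplifiable)
  at RLRL: (5+b) (not simplifiable)
  at RR: ((z*(a*1))+8) (not simplifiable)
  at RRL: (z*(a*1)) (not simplifiable)
  at RRLR: (a*1) (SIMPLIFIABLE)
Found simplifiable subexpr at path root: (0*((x+((5+b)+a))*((z*(a*1))+8)))
One SIMPLIFY step would give: 0
-> NOT in normal form.

Answer: no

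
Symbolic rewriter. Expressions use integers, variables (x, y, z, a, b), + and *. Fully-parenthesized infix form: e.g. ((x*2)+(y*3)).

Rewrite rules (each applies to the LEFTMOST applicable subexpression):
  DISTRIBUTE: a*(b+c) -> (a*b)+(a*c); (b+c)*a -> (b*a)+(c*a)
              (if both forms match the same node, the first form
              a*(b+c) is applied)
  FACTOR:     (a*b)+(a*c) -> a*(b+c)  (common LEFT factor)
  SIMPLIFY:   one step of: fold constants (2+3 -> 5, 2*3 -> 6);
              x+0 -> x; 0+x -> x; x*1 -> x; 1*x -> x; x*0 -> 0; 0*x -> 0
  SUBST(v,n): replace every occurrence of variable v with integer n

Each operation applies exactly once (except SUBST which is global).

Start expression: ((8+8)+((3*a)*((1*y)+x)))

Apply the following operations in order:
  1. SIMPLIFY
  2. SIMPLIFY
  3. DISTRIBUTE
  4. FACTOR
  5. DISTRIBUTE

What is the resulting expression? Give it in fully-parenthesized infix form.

Start: ((8+8)+((3*a)*((1*y)+x)))
Apply SIMPLIFY at L (target: (8+8)): ((8+8)+((3*a)*((1*y)+x))) -> (16+((3*a)*((1*y)+x)))
Apply SIMPLIFY at RRL (target: (1*y)): (16+((3*a)*((1*y)+x))) -> (16+((3*a)*(y+x)))
Apply DISTRIBUTE at R (target: ((3*a)*(y+x))): (16+((3*a)*(y+x))) -> (16+(((3*a)*y)+((3*a)*x)))
Apply FACTOR at R (target: (((3*a)*y)+((3*a)*x))): (16+(((3*a)*y)+((3*a)*x))) -> (16+((3*a)*(y+x)))
Apply DISTRIBUTE at R (target: ((3*a)*(y+x))): (16+((3*a)*(y+x))) -> (16+(((3*a)*y)+((3*a)*x)))

Answer: (16+(((3*a)*y)+((3*a)*x)))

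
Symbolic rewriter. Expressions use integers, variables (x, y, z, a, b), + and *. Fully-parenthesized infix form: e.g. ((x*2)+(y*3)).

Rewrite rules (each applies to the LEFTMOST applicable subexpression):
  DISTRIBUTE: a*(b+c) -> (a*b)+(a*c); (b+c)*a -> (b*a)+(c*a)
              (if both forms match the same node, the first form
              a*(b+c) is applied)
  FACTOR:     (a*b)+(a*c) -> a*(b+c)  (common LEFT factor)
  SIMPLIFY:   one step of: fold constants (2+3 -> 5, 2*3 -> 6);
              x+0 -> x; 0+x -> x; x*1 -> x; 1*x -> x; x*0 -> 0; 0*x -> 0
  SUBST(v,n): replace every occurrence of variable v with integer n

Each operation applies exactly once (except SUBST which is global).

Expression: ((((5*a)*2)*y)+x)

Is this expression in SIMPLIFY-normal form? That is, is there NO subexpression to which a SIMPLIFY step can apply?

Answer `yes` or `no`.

Answer: yes

Derivation:
Expression: ((((5*a)*2)*y)+x)
Scanning for simplifiable subexpressions (pre-order)...
  at root: ((((5*a)*2)*y)+x) (not simplifiable)
  at L: (((5*a)*2)*y) (not simplifiable)
  at LL: ((5*a)*2) (not simplifiable)
  at LLL: (5*a) (not simplifiable)
Result: no simplifiable subexpression found -> normal form.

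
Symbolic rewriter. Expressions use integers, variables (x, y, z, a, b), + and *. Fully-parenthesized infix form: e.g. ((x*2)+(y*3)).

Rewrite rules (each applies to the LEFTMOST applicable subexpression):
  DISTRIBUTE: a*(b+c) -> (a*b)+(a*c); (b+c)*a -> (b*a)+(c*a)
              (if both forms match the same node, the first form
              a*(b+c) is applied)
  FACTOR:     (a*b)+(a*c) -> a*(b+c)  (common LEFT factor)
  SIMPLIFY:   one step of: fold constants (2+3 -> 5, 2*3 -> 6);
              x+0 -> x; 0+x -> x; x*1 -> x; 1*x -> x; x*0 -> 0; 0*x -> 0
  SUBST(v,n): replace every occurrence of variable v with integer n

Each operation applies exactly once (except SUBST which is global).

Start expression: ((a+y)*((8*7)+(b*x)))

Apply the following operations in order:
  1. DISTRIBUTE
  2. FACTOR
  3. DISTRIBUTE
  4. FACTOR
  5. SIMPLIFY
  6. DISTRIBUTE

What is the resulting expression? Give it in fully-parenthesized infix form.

Start: ((a+y)*((8*7)+(b*x)))
Apply DISTRIBUTE at root (target: ((a+y)*((8*7)+(b*x)))): ((a+y)*((8*7)+(b*x))) -> (((a+y)*(8*7))+((a+y)*(b*x)))
Apply FACTOR at root (target: (((a+y)*(8*7))+((a+y)*(b*x)))): (((a+y)*(8*7))+((a+y)*(b*x))) -> ((a+y)*((8*7)+(b*x)))
Apply DISTRIBUTE at root (target: ((a+y)*((8*7)+(b*x)))): ((a+y)*((8*7)+(b*x))) -> (((a+y)*(8*7))+((a+y)*(b*x)))
Apply FACTOR at root (target: (((a+y)*(8*7))+((a+y)*(b*x)))): (((a+y)*(8*7))+((a+y)*(b*x))) -> ((a+y)*((8*7)+(b*x)))
Apply SIMPLIFY at RL (target: (8*7)): ((a+y)*((8*7)+(b*x))) -> ((a+y)*(56+(b*x)))
Apply DISTRIBUTE at root (target: ((a+y)*(56+(b*x)))): ((a+y)*(56+(b*x))) -> (((a+y)*56)+((a+y)*(b*x)))

Answer: (((a+y)*56)+((a+y)*(b*x)))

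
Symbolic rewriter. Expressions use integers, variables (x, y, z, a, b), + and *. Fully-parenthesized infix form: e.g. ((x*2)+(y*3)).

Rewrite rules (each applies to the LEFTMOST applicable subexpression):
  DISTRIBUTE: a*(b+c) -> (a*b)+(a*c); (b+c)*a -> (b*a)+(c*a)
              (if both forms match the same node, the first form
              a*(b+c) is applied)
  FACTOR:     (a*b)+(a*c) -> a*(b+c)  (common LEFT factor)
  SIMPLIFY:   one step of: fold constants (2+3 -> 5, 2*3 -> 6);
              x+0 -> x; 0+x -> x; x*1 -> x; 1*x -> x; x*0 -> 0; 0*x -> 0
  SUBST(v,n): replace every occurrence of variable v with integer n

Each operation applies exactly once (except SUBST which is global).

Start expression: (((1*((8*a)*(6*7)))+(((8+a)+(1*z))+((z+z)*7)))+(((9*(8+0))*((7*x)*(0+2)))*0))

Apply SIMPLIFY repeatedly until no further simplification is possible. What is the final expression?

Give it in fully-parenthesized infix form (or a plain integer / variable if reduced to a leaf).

Answer: (((8*a)*42)+(((8+a)+z)+((z+z)*7)))

Derivation:
Start: (((1*((8*a)*(6*7)))+(((8+a)+(1*z))+((z+z)*7)))+(((9*(8+0))*((7*x)*(0+2)))*0))
Step 1: at LL: (1*((8*a)*(6*7))) -> ((8*a)*(6*7)); overall: (((1*((8*a)*(6*7)))+(((8+a)+(1*z))+((z+z)*7)))+(((9*(8+0))*((7*x)*(0+2)))*0)) -> ((((8*a)*(6*7))+(((8+a)+(1*z))+((z+z)*7)))+(((9*(8+0))*((7*x)*(0+2)))*0))
Step 2: at LLR: (6*7) -> 42; overall: ((((8*a)*(6*7))+(((8+a)+(1*z))+((z+z)*7)))+(((9*(8+0))*((7*x)*(0+2)))*0)) -> ((((8*a)*42)+(((8+a)+(1*z))+((z+z)*7)))+(((9*(8+0))*((7*x)*(0+2)))*0))
Step 3: at LRLR: (1*z) -> z; overall: ((((8*a)*42)+(((8+a)+(1*z))+((z+z)*7)))+(((9*(8+0))*((7*x)*(0+2)))*0)) -> ((((8*a)*42)+(((8+a)+z)+((z+z)*7)))+(((9*(8+0))*((7*x)*(0+2)))*0))
Step 4: at R: (((9*(8+0))*((7*x)*(0+2)))*0) -> 0; overall: ((((8*a)*42)+(((8+a)+z)+((z+z)*7)))+(((9*(8+0))*((7*x)*(0+2)))*0)) -> ((((8*a)*42)+(((8+a)+z)+((z+z)*7)))+0)
Step 5: at root: ((((8*a)*42)+(((8+a)+z)+((z+z)*7)))+0) -> (((8*a)*42)+(((8+a)+z)+((z+z)*7))); overall: ((((8*a)*42)+(((8+a)+z)+((z+z)*7)))+0) -> (((8*a)*42)+(((8+a)+z)+((z+z)*7)))
Fixed point: (((8*a)*42)+(((8+a)+z)+((z+z)*7)))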